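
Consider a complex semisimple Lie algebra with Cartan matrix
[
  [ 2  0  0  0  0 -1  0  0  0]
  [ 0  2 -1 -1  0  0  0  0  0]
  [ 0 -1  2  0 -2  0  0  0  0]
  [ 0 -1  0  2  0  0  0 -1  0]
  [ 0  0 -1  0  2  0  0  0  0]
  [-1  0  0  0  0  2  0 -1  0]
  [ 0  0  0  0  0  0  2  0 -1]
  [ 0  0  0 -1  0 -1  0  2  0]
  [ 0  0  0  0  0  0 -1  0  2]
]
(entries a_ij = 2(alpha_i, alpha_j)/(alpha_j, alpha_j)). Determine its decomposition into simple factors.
type A_2 ⊕ type B_7

The diagram associated to this matrix has two connected components: the simple roots {alpha_7, alpha_9} form a chain of 2 nodes with single edges (A_2), and {alpha_1, alpha_2, alpha_3, alpha_4, alpha_5, alpha_6, alpha_8} form a chain of 7 nodes with a double edge at one end; the terminal node there is the unique short simple root (B_7). A semisimple Lie algebra decomposes uniquely as the direct sum of simple ideals, one per connected component of its Dynkin diagram, so g ≅ A_2 ⊕ B_7 (dimension 8 + 105 = 113).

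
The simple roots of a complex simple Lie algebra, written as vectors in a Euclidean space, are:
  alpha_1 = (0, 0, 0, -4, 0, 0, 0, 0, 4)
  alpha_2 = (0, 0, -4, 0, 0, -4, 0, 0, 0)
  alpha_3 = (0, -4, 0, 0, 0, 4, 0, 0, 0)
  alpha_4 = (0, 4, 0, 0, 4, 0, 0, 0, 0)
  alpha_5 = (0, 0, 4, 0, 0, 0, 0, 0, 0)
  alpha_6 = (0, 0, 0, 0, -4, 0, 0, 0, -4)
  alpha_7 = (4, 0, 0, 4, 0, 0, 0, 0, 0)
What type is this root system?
Compute the Cartan integers a_ij = 2(alpha_i, alpha_j)/(alpha_j, alpha_j); the resulting 7x7 Cartan matrix is
[[2, 0, 0, 0, 0, -1, -1], [0, 2, -1, 0, -2, 0, 0], [0, -1, 2, -1, 0, 0, 0], [0, 0, -1, 2, 0, -1, 0], [0, -1, 0, 0, 2, 0, 0], [-1, 0, 0, -1, 0, 2, 0], [-1, 0, 0, 0, 0, 0, 2]].
The roots have two lengths (squared-length ratio 2:1); the short ones are alpha_{5}. The associated Dynkin diagram is a chain of 7 nodes with a double edge at one end; the terminal node there is the unique short simple root (B_7), so the type is B_7 (the algebra so(15)).

type B_7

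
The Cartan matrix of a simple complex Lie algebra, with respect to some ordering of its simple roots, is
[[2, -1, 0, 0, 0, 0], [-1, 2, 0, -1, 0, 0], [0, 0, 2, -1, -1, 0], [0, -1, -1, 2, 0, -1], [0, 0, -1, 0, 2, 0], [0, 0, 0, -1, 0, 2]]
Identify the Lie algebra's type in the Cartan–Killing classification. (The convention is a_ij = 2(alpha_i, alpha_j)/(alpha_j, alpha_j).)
type E_6

The matrix has rank 6 with 2's on the diagonal. Reading the off-diagonal entries as Dynkin edges (a single edge where a_ij = a_ji = -1; a double or triple edge where a_ij * a_ji = 2 or 3), the diagram is a chain of 5 nodes with one extra node attached to the third node from one end (E_6). One simple-root ordering that puts it in standard form is (alpha_1, alpha_6, alpha_2, alpha_4, alpha_3, alpha_5). So the algebra is type E_6.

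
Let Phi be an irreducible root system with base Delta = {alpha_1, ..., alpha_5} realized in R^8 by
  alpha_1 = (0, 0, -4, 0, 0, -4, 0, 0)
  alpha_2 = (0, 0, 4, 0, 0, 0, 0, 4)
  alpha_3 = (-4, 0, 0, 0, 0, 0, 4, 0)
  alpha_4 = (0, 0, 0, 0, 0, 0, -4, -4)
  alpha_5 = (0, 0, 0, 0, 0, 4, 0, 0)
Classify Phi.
B_5

Compute the Cartan integers a_ij = 2(alpha_i, alpha_j)/(alpha_j, alpha_j); the resulting 5x5 Cartan matrix is
[[2, -1, 0, 0, -2], [-1, 2, 0, -1, 0], [0, 0, 2, -1, 0], [0, -1, -1, 2, 0], [-1, 0, 0, 0, 2]].
The roots have two lengths (squared-length ratio 2:1); the short ones are alpha_{5}. The associated Dynkin diagram is a chain of 5 nodes with a double edge at one end; the terminal node there is the unique short simple root (B_5), so the type is B_5 (the algebra so(11)).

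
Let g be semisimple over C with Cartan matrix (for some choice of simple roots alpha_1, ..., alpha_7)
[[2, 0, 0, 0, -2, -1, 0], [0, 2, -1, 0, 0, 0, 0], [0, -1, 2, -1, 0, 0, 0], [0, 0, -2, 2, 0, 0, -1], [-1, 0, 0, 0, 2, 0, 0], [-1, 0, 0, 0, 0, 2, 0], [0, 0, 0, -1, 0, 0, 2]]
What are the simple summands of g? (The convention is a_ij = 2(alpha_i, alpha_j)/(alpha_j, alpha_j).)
B_3 (so(7)) ⊕ F_4

The diagram associated to this matrix has two connected components: the simple roots {alpha_1, alpha_5, alpha_6} form a chain of 3 nodes with a double edge at one end; the terminal node there is the unique short simple root (B_3), and {alpha_2, alpha_3, alpha_4, alpha_7} form a chain of 4 nodes with a double edge between the middle two (F_4). A semisimple Lie algebra decomposes uniquely as the direct sum of simple ideals, one per connected component of its Dynkin diagram, so g ≅ B_3 ⊕ F_4 (dimension 21 + 52 = 73).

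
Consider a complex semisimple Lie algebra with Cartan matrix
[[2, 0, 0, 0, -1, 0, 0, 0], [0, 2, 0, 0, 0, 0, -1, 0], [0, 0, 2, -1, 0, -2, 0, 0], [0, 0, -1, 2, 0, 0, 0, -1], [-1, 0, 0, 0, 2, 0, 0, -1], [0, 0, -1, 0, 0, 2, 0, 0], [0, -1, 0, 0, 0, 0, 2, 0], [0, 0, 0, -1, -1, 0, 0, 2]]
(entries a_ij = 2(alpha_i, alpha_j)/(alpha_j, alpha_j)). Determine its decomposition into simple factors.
A_2 ⊕ B_6

The diagram associated to this matrix has two connected components: the simple roots {alpha_2, alpha_7} form a chain of 2 nodes with single edges (A_2), and {alpha_1, alpha_3, alpha_4, alpha_5, alpha_6, alpha_8} form a chain of 6 nodes with a double edge at one end; the terminal node there is the unique short simple root (B_6). A semisimple Lie algebra decomposes uniquely as the direct sum of simple ideals, one per connected component of its Dynkin diagram, so g ≅ A_2 ⊕ B_6 (dimension 8 + 78 = 86).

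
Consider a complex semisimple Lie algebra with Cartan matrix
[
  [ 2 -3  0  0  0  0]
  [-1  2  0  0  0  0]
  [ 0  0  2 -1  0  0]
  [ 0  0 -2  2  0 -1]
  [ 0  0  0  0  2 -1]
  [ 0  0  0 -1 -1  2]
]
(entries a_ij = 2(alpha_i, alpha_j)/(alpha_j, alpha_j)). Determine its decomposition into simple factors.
B_4 (so(9)) ⊕ G_2

The diagram associated to this matrix has two connected components: the simple roots {alpha_3, alpha_4, alpha_5, alpha_6} form a chain of 4 nodes with a double edge at one end; the terminal node there is the unique short simple root (B_4), and {alpha_1, alpha_2} form two nodes joined by a triple edge (G_2). A semisimple Lie algebra decomposes uniquely as the direct sum of simple ideals, one per connected component of its Dynkin diagram, so g ≅ B_4 ⊕ G_2 (dimension 36 + 14 = 50).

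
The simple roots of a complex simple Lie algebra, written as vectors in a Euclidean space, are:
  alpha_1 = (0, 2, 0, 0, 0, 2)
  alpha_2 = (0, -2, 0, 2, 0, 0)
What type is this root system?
Compute the Cartan integers a_ij = 2(alpha_i, alpha_j)/(alpha_j, alpha_j); the resulting 2x2 Cartan matrix is
[[2, -1], [-1, 2]].
All simple roots have the same length, so the diagram is simply laced. The associated Dynkin diagram is a chain of 2 nodes with single edges (A_2), so the type is A_2 (the algebra sl(3)).

A_2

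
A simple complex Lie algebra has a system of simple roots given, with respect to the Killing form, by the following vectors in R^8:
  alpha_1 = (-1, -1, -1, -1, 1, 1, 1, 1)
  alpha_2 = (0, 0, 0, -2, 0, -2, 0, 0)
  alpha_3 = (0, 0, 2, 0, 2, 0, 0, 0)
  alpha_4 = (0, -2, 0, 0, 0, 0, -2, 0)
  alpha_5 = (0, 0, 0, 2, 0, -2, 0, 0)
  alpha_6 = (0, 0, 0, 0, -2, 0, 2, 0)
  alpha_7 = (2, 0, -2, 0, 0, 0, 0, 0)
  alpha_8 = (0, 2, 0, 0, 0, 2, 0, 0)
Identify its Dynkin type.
E8

Compute the Cartan integers a_ij = 2(alpha_i, alpha_j)/(alpha_j, alpha_j); the resulting 8x8 Cartan matrix is
[[2, 0, 0, 0, -1, 0, 0, 0], [0, 2, 0, 0, 0, 0, 0, -1], [0, 0, 2, 0, 0, -1, -1, 0], [0, 0, 0, 2, 0, -1, 0, -1], [-1, 0, 0, 0, 2, 0, 0, -1], [0, 0, -1, -1, 0, 2, 0, 0], [0, 0, -1, 0, 0, 0, 2, 0], [0, -1, 0, -1, -1, 0, 0, 2]].
All simple roots have the same length, so the diagram is simply laced. The associated Dynkin diagram is a chain of 7 nodes with one extra node attached to the third node from one end (E_8), so the type is E_8.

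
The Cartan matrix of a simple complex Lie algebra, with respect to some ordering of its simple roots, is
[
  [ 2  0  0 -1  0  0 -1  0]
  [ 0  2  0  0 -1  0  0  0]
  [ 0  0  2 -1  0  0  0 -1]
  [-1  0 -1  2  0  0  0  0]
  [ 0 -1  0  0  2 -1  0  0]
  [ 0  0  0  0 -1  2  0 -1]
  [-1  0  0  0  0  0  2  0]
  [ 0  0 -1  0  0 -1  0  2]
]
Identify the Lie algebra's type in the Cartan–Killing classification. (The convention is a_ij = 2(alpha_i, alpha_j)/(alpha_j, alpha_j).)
type A_8

The matrix has rank 8 with 2's on the diagonal. Reading the off-diagonal entries as Dynkin edges (a single edge where a_ij = a_ji = -1; a double or triple edge where a_ij * a_ji = 2 or 3), the diagram is a chain of 8 nodes with single edges (A_8). One simple-root ordering that puts it in standard form is (alpha_7, alpha_1, alpha_4, alpha_3, alpha_8, alpha_6, alpha_5, alpha_2). So the algebra is type A_8, i.e. sl(9).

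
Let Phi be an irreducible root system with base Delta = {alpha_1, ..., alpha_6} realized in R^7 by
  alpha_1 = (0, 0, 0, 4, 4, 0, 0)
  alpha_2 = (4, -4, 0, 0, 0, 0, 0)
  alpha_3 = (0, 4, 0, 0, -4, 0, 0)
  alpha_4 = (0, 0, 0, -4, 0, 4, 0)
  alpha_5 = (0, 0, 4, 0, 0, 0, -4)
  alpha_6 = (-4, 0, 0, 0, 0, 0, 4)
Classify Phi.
Compute the Cartan integers a_ij = 2(alpha_i, alpha_j)/(alpha_j, alpha_j); the resulting 6x6 Cartan matrix is
[[2, 0, -1, -1, 0, 0], [0, 2, -1, 0, 0, -1], [-1, -1, 2, 0, 0, 0], [-1, 0, 0, 2, 0, 0], [0, 0, 0, 0, 2, -1], [0, -1, 0, 0, -1, 2]].
All simple roots have the same length, so the diagram is simply laced. The associated Dynkin diagram is a chain of 6 nodes with single edges (A_6), so the type is A_6 (the algebra sl(7)).

A_6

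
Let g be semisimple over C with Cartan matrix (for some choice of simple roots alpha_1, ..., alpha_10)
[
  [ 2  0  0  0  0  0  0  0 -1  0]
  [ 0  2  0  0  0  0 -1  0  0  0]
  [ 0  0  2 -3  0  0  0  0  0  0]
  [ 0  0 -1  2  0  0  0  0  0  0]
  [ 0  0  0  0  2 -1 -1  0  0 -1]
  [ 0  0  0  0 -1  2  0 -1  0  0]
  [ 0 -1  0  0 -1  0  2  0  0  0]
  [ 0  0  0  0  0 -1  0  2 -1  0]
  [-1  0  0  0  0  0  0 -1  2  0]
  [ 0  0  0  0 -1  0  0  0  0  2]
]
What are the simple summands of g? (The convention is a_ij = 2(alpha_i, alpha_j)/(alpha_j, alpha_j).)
E8 + G2

The diagram associated to this matrix has two connected components: the simple roots {alpha_1, alpha_2, alpha_5, alpha_6, alpha_7, alpha_8, alpha_9, alpha_10} form a chain of 7 nodes with one extra node attached to the third node from one end (E_8), and {alpha_3, alpha_4} form two nodes joined by a triple edge (G_2). A semisimple Lie algebra decomposes uniquely as the direct sum of simple ideals, one per connected component of its Dynkin diagram, so g ≅ E_8 ⊕ G_2 (dimension 248 + 14 = 262).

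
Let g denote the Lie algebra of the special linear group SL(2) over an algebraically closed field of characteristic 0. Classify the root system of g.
A_1

This is sl(2), which has dimension 2^2 - 1 = 3 and rank 2 - 1 = 1 (a Cartan subalgebra is the diagonal traceless matrices). In the classification of classical Lie algebras, the special linear algebra sl(n+1) has type A_n; here n = 1, so the Dynkin diagram is a chain of 1 nodes with single edges (A_1). Hence the type is A_1.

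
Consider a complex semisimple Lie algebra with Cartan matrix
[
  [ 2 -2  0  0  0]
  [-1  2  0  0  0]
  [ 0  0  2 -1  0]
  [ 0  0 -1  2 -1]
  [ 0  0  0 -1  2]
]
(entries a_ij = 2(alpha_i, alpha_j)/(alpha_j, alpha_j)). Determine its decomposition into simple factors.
The diagram associated to this matrix has two connected components: the simple roots {alpha_3, alpha_4, alpha_5} form a chain of 3 nodes with single edges (A_3), and {alpha_1, alpha_2} form a chain of 2 nodes with a double edge at one end; the terminal node there is the unique short simple root (B_2). A semisimple Lie algebra decomposes uniquely as the direct sum of simple ideals, one per connected component of its Dynkin diagram, so g ≅ A_3 ⊕ B_2 (dimension 15 + 10 = 25).

type A_3 ⊕ type B_2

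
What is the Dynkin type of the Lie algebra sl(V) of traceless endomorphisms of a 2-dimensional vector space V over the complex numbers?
This is sl(2), which has dimension 2^2 - 1 = 3 and rank 2 - 1 = 1 (a Cartan subalgebra is the diagonal traceless matrices). In the classification of classical Lie algebras, the special linear algebra sl(n+1) has type A_n; here n = 1, so the Dynkin diagram is a chain of 1 nodes with single edges (A_1). Hence the type is A_1.

A1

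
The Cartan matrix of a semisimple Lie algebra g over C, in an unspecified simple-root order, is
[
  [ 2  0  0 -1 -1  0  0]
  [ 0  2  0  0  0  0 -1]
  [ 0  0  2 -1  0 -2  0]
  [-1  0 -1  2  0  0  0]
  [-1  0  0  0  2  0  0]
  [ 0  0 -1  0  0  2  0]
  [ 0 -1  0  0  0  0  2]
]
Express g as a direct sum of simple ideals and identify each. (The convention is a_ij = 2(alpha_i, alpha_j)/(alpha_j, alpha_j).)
The diagram associated to this matrix has two connected components: the simple roots {alpha_2, alpha_7} form a chain of 2 nodes with single edges (A_2), and {alpha_1, alpha_3, alpha_4, alpha_5, alpha_6} form a chain of 5 nodes with a double edge at one end; the terminal node there is the unique short simple root (B_5). A semisimple Lie algebra decomposes uniquely as the direct sum of simple ideals, one per connected component of its Dynkin diagram, so g ≅ A_2 ⊕ B_5 (dimension 8 + 55 = 63).

A_2 + B_5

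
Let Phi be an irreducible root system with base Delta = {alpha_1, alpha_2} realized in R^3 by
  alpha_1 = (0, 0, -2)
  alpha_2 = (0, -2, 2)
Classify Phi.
Compute the Cartan integers a_ij = 2(alpha_i, alpha_j)/(alpha_j, alpha_j); the resulting 2x2 Cartan matrix is
[[2, -1], [-2, 2]].
The roots have two lengths (squared-length ratio 2:1); the short ones are alpha_{1}. The associated Dynkin diagram is a chain of 2 nodes with a double edge at one end; the terminal node there is the unique short simple root (B_2), so the type is B_2 (the algebra so(5)).

B2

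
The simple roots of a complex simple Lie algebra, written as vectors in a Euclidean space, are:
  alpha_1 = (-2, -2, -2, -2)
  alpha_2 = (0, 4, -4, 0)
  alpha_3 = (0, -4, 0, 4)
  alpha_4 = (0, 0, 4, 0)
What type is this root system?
Compute the Cartan integers a_ij = 2(alpha_i, alpha_j)/(alpha_j, alpha_j); the resulting 4x4 Cartan matrix is
[[2, 0, 0, -1], [0, 2, -1, -2], [0, -1, 2, 0], [-1, -1, 0, 2]].
The roots have two lengths (squared-length ratio 2:1); the short ones are alpha_{1,4}. The associated Dynkin diagram is a chain of 4 nodes with a double edge between the middle two (F_4), so the type is F_4.

type F_4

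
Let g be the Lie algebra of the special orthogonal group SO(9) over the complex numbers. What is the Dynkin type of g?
B4

This is so(9) with 9 odd, which has dimension 9(9-1)/2 = 36 and rank (9-1)/2 = 4. In the classification of classical Lie algebras, the orthogonal algebra so(2n+1) in an odd number of variables has type B_n; here n = 4, so the Dynkin diagram is a chain of 4 nodes with a double edge at one end; the terminal node there is the unique short simple root (B_4). Hence the type is B_4.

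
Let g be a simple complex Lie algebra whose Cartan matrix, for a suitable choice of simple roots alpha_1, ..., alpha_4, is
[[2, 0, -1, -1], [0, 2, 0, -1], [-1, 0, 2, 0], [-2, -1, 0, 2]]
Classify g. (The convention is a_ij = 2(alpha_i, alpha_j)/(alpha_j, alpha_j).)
type F_4

The matrix has rank 4 with 2's on the diagonal. Reading the off-diagonal entries as Dynkin edges (a single edge where a_ij = a_ji = -1; a double or triple edge where a_ij * a_ji = 2 or 3), the diagram is a chain of 4 nodes with a double edge between the middle two (F_4). One simple-root ordering that puts it in standard form is (alpha_2, alpha_4, alpha_1, alpha_3). So the algebra is type F_4.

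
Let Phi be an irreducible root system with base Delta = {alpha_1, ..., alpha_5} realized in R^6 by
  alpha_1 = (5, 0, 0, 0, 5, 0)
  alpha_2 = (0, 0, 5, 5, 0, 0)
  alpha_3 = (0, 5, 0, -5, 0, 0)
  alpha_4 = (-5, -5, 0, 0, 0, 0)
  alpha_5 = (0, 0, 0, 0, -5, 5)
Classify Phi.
A_5 (sl(6))

Compute the Cartan integers a_ij = 2(alpha_i, alpha_j)/(alpha_j, alpha_j); the resulting 5x5 Cartan matrix is
[[2, 0, 0, -1, -1], [0, 2, -1, 0, 0], [0, -1, 2, -1, 0], [-1, 0, -1, 2, 0], [-1, 0, 0, 0, 2]].
All simple roots have the same length, so the diagram is simply laced. The associated Dynkin diagram is a chain of 5 nodes with single edges (A_5), so the type is A_5 (the algebra sl(6)).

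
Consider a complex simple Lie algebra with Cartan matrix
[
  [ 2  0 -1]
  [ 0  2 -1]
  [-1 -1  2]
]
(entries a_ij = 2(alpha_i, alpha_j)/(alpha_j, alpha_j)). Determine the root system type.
A3

The matrix has rank 3 with 2's on the diagonal. Reading the off-diagonal entries as Dynkin edges (a single edge where a_ij = a_ji = -1; a double or triple edge where a_ij * a_ji = 2 or 3), the diagram is a chain of 3 nodes with single edges (A_3). One simple-root ordering that puts it in standard form is (alpha_1, alpha_3, alpha_2). So the algebra is type A_3, i.e. sl(4).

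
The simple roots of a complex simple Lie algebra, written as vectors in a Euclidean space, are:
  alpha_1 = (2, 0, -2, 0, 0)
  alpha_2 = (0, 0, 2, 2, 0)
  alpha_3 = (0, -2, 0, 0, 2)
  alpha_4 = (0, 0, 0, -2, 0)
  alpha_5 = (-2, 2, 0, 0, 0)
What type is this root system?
Compute the Cartan integers a_ij = 2(alpha_i, alpha_j)/(alpha_j, alpha_j); the resulting 5x5 Cartan matrix is
[[2, -1, 0, 0, -1], [-1, 2, 0, -2, 0], [0, 0, 2, 0, -1], [0, -1, 0, 2, 0], [-1, 0, -1, 0, 2]].
The roots have two lengths (squared-length ratio 2:1); the short ones are alpha_{4}. The associated Dynkin diagram is a chain of 5 nodes with a double edge at one end; the terminal node there is the unique short simple root (B_5), so the type is B_5 (the algebra so(11)).

B_5 (so(11))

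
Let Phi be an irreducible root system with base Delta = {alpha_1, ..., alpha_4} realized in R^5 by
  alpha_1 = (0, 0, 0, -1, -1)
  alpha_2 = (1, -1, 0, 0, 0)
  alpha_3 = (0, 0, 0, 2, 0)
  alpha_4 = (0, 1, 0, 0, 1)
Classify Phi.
Compute the Cartan integers a_ij = 2(alpha_i, alpha_j)/(alpha_j, alpha_j); the resulting 4x4 Cartan matrix is
[[2, 0, -1, -1], [0, 2, 0, -1], [-2, 0, 2, 0], [-1, -1, 0, 2]].
The roots have two lengths (squared-length ratio 2:1); the short ones are alpha_{1,2,4}. The associated Dynkin diagram is a chain of 4 nodes with a double edge at one end; the terminal node there is the unique long simple root (C_4), so the type is C_4 (the algebra sp(8)).

C_4 (sp(8))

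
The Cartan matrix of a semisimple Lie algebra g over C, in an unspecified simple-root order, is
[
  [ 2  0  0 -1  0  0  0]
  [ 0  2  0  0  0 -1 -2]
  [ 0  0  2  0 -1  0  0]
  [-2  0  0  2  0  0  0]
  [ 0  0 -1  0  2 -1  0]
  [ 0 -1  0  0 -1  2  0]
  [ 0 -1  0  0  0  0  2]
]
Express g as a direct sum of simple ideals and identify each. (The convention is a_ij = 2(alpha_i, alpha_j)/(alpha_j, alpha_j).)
B_2 + B_5

The diagram associated to this matrix has two connected components: the simple roots {alpha_1, alpha_4} form a chain of 2 nodes with a double edge at one end; the terminal node there is the unique short simple root (B_2), and {alpha_2, alpha_3, alpha_5, alpha_6, alpha_7} form a chain of 5 nodes with a double edge at one end; the terminal node there is the unique short simple root (B_5). A semisimple Lie algebra decomposes uniquely as the direct sum of simple ideals, one per connected component of its Dynkin diagram, so g ≅ B_2 ⊕ B_5 (dimension 10 + 55 = 65).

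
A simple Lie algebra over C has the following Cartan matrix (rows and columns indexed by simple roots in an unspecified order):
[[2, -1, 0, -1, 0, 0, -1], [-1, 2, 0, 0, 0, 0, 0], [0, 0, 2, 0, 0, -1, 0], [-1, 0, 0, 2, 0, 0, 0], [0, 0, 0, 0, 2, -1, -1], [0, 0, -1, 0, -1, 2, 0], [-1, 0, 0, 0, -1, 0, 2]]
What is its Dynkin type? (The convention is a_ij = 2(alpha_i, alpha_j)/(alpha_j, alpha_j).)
D_7

The matrix has rank 7 with 2's on the diagonal. Reading the off-diagonal entries as Dynkin edges (a single edge where a_ij = a_ji = -1; a double or triple edge where a_ij * a_ji = 2 or 3), the diagram is a chain of 5 nodes with a fork of two nodes at one end (D_7). One simple-root ordering that puts it in standard form is (alpha_3, alpha_6, alpha_5, alpha_7, alpha_1, alpha_4, alpha_2). So the algebra is type D_7, i.e. so(14).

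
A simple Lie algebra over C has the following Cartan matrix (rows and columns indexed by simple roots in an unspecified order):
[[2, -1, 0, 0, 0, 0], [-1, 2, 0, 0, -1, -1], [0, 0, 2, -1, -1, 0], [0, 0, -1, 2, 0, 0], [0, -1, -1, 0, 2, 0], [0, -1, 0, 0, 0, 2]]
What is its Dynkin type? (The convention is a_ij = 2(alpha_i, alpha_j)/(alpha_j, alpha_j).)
The matrix has rank 6 with 2's on the diagonal. Reading the off-diagonal entries as Dynkin edges (a single edge where a_ij = a_ji = -1; a double or triple edge where a_ij * a_ji = 2 or 3), the diagram is a chain of 4 nodes with a fork of two nodes at one end (D_6). One simple-root ordering that puts it in standard form is (alpha_4, alpha_3, alpha_5, alpha_2, alpha_1, alpha_6). So the algebra is type D_6, i.e. so(12).

D_6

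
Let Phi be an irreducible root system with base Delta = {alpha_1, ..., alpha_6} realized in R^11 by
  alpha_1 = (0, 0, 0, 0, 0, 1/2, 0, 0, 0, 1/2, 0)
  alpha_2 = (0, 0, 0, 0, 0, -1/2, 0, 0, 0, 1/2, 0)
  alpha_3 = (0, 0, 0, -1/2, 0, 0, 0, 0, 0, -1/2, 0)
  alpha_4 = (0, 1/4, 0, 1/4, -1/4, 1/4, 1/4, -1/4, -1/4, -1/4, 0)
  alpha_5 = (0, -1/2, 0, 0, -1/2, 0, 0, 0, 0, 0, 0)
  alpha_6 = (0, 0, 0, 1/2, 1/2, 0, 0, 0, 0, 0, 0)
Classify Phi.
E6

Compute the Cartan integers a_ij = 2(alpha_i, alpha_j)/(alpha_j, alpha_j); the resulting 6x6 Cartan matrix is
[[2, 0, -1, 0, 0, 0], [0, 2, -1, -1, 0, 0], [-1, -1, 2, 0, 0, -1], [0, -1, 0, 2, 0, 0], [0, 0, 0, 0, 2, -1], [0, 0, -1, 0, -1, 2]].
All simple roots have the same length, so the diagram is simply laced. The associated Dynkin diagram is a chain of 5 nodes with one extra node attached to the third node from one end (E_6), so the type is E_6.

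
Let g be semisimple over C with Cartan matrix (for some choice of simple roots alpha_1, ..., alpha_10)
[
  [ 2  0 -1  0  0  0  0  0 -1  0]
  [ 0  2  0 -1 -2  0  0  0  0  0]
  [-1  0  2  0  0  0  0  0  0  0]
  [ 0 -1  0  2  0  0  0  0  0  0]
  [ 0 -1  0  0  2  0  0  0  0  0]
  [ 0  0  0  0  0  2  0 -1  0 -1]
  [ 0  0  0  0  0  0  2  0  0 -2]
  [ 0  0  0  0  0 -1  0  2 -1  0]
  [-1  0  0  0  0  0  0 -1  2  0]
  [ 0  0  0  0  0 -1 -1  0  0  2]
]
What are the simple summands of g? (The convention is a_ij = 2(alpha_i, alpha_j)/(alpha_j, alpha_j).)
The diagram associated to this matrix has two connected components: the simple roots {alpha_2, alpha_4, alpha_5} form a chain of 3 nodes with a double edge at one end; the terminal node there is the unique short simple root (B_3), and {alpha_1, alpha_3, alpha_6, alpha_7, alpha_8, alpha_9, alpha_10} form a chain of 7 nodes with a double edge at one end; the terminal node there is the unique long simple root (C_7). A semisimple Lie algebra decomposes uniquely as the direct sum of simple ideals, one per connected component of its Dynkin diagram, so g ≅ B_3 ⊕ C_7 (dimension 21 + 105 = 126).

B_3 + C_7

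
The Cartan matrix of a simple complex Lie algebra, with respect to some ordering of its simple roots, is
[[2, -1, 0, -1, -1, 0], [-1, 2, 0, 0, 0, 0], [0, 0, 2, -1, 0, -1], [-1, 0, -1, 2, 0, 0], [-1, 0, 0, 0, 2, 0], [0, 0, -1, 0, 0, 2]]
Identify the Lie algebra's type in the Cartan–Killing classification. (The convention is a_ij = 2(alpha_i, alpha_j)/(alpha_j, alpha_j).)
The matrix has rank 6 with 2's on the diagonal. Reading the off-diagonal entries as Dynkin edges (a single edge where a_ij = a_ji = -1; a double or triple edge where a_ij * a_ji = 2 or 3), the diagram is a chain of 4 nodes with a fork of two nodes at one end (D_6). One simple-root ordering that puts it in standard form is (alpha_6, alpha_3, alpha_4, alpha_1, alpha_5, alpha_2). So the algebra is type D_6, i.e. so(12).

type D_6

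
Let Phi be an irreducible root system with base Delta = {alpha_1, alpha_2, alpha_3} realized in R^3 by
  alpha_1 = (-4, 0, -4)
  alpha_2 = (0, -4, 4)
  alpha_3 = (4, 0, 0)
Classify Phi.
Compute the Cartan integers a_ij = 2(alpha_i, alpha_j)/(alpha_j, alpha_j); the resulting 3x3 Cartan matrix is
[[2, -1, -2], [-1, 2, 0], [-1, 0, 2]].
The roots have two lengths (squared-length ratio 2:1); the short ones are alpha_{3}. The associated Dynkin diagram is a chain of 3 nodes with a double edge at one end; the terminal node there is the unique short simple root (B_3), so the type is B_3 (the algebra so(7)).

B_3 (so(7))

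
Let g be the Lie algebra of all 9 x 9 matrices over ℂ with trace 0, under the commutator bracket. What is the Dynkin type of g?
A8

This is sl(9), which has dimension 9^2 - 1 = 80 and rank 9 - 1 = 8 (a Cartan subalgebra is the diagonal traceless matrices). In the classification of classical Lie algebras, the special linear algebra sl(n+1) has type A_n; here n = 8, so the Dynkin diagram is a chain of 8 nodes with single edges (A_8). Hence the type is A_8.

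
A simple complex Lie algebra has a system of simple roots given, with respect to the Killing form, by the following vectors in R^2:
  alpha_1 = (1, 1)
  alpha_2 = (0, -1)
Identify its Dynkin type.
type B_2

Compute the Cartan integers a_ij = 2(alpha_i, alpha_j)/(alpha_j, alpha_j); the resulting 2x2 Cartan matrix is
[[2, -2], [-1, 2]].
The roots have two lengths (squared-length ratio 2:1); the short ones are alpha_{2}. The associated Dynkin diagram is a chain of 2 nodes with a double edge at one end; the terminal node there is the unique short simple root (B_2), so the type is B_2 (the algebra so(5)).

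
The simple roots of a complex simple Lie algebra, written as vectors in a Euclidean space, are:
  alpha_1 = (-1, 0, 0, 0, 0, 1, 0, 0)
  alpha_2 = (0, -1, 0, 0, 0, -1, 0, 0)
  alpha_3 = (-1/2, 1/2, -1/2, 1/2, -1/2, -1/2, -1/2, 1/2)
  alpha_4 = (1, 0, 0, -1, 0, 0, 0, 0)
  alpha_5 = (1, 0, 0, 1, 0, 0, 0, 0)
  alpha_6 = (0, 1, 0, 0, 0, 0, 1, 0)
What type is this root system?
Compute the Cartan integers a_ij = 2(alpha_i, alpha_j)/(alpha_j, alpha_j); the resulting 6x6 Cartan matrix is
[[2, -1, 0, -1, -1, 0], [-1, 2, 0, 0, 0, -1], [0, 0, 2, -1, 0, 0], [-1, 0, -1, 2, 0, 0], [-1, 0, 0, 0, 2, 0], [0, -1, 0, 0, 0, 2]].
All simple roots have the same length, so the diagram is simply laced. The associated Dynkin diagram is a chain of 5 nodes with one extra node attached to the third node from one end (E_6), so the type is E_6.

E_6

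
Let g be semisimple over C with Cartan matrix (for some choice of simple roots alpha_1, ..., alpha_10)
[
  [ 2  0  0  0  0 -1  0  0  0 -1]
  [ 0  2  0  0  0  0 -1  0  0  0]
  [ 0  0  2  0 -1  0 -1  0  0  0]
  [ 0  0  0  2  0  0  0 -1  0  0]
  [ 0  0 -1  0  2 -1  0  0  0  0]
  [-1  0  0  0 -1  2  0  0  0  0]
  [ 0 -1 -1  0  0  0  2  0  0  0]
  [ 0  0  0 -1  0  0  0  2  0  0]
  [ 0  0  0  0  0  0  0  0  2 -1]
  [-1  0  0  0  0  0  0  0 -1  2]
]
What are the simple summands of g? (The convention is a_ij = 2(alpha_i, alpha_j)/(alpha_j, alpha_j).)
The diagram associated to this matrix has two connected components: the simple roots {alpha_4, alpha_8} form a chain of 2 nodes with single edges (A_2), and {alpha_1, alpha_2, alpha_3, alpha_5, alpha_6, alpha_7, alpha_9, alpha_10} form a chain of 8 nodes with single edges (A_8). A semisimple Lie algebra decomposes uniquely as the direct sum of simple ideals, one per connected component of its Dynkin diagram, so g ≅ A_2 ⊕ A_8 (dimension 8 + 80 = 88).

type A_2 + type A_8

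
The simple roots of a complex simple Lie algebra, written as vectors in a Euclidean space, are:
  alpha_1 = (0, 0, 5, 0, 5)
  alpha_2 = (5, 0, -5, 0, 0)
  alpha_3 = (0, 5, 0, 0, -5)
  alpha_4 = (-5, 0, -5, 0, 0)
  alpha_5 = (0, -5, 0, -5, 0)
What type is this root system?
D_5 (so(10))

Compute the Cartan integers a_ij = 2(alpha_i, alpha_j)/(alpha_j, alpha_j); the resulting 5x5 Cartan matrix is
[[2, -1, -1, -1, 0], [-1, 2, 0, 0, 0], [-1, 0, 2, 0, -1], [-1, 0, 0, 2, 0], [0, 0, -1, 0, 2]].
All simple roots have the same length, so the diagram is simply laced. The associated Dynkin diagram is a chain of 3 nodes with a fork of two nodes at one end (D_5), so the type is D_5 (the algebra so(10)).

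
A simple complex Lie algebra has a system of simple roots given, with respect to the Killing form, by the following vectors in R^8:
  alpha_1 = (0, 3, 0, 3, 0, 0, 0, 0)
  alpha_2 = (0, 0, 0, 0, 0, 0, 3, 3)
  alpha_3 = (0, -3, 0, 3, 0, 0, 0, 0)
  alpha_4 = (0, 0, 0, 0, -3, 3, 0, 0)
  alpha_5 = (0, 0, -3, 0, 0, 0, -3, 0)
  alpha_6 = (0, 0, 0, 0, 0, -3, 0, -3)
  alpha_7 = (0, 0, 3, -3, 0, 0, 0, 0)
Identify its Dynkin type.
Compute the Cartan integers a_ij = 2(alpha_i, alpha_j)/(alpha_j, alpha_j); the resulting 7x7 Cartan matrix is
[[2, 0, 0, 0, 0, 0, -1], [0, 2, 0, 0, -1, -1, 0], [0, 0, 2, 0, 0, 0, -1], [0, 0, 0, 2, 0, -1, 0], [0, -1, 0, 0, 2, 0, -1], [0, -1, 0, -1, 0, 2, 0], [-1, 0, -1, 0, -1, 0, 2]].
All simple roots have the same length, so the diagram is simply laced. The associated Dynkin diagram is a chain of 5 nodes with a fork of two nodes at one end (D_7), so the type is D_7 (the algebra so(14)).

type D_7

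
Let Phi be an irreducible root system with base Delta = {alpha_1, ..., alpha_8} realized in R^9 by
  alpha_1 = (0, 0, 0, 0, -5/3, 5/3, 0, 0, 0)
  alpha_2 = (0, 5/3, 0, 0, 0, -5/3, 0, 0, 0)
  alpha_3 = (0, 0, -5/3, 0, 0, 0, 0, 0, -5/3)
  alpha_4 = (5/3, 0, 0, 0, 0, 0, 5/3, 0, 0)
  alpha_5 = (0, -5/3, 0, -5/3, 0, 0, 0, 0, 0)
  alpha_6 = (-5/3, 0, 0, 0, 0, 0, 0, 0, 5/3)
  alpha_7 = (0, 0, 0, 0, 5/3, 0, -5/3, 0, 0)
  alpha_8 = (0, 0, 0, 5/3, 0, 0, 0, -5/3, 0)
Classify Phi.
A_8 (sl(9))

Compute the Cartan integers a_ij = 2(alpha_i, alpha_j)/(alpha_j, alpha_j); the resulting 8x8 Cartan matrix is
[[2, -1, 0, 0, 0, 0, -1, 0], [-1, 2, 0, 0, -1, 0, 0, 0], [0, 0, 2, 0, 0, -1, 0, 0], [0, 0, 0, 2, 0, -1, -1, 0], [0, -1, 0, 0, 2, 0, 0, -1], [0, 0, -1, -1, 0, 2, 0, 0], [-1, 0, 0, -1, 0, 0, 2, 0], [0, 0, 0, 0, -1, 0, 0, 2]].
All simple roots have the same length, so the diagram is simply laced. The associated Dynkin diagram is a chain of 8 nodes with single edges (A_8), so the type is A_8 (the algebra sl(9)).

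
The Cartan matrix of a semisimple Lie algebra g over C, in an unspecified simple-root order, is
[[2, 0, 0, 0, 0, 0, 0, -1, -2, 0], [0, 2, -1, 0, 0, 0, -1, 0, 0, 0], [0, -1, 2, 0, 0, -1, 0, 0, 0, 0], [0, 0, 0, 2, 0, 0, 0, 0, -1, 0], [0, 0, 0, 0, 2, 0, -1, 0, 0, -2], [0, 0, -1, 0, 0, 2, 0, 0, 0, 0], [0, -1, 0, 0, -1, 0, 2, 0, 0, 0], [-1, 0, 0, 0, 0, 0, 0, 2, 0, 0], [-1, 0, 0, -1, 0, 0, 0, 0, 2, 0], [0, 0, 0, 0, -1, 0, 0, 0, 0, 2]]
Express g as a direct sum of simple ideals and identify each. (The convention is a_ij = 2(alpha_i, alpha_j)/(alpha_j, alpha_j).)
B6 ⊕ F4

The diagram associated to this matrix has two connected components: the simple roots {alpha_2, alpha_3, alpha_5, alpha_6, alpha_7, alpha_10} form a chain of 6 nodes with a double edge at one end; the terminal node there is the unique short simple root (B_6), and {alpha_1, alpha_4, alpha_8, alpha_9} form a chain of 4 nodes with a double edge between the middle two (F_4). A semisimple Lie algebra decomposes uniquely as the direct sum of simple ideals, one per connected component of its Dynkin diagram, so g ≅ B_6 ⊕ F_4 (dimension 78 + 52 = 130).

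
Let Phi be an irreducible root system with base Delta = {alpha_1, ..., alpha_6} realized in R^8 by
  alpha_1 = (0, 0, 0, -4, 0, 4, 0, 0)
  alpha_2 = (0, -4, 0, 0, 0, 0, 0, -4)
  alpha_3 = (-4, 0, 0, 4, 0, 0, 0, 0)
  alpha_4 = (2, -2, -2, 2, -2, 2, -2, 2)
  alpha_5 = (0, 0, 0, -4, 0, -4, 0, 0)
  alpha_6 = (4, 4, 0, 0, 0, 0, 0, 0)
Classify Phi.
E6

Compute the Cartan integers a_ij = 2(alpha_i, alpha_j)/(alpha_j, alpha_j); the resulting 6x6 Cartan matrix is
[[2, 0, -1, 0, 0, 0], [0, 2, 0, 0, 0, -1], [-1, 0, 2, 0, -1, -1], [0, 0, 0, 2, -1, 0], [0, 0, -1, -1, 2, 0], [0, -1, -1, 0, 0, 2]].
All simple roots have the same length, so the diagram is simply laced. The associated Dynkin diagram is a chain of 5 nodes with one extra node attached to the third node from one end (E_6), so the type is E_6.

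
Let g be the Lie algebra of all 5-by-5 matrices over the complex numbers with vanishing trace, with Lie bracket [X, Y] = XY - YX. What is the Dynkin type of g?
This is sl(5), which has dimension 5^2 - 1 = 24 and rank 5 - 1 = 4 (a Cartan subalgebra is the diagonal traceless matrices). In the classification of classical Lie algebras, the special linear algebra sl(n+1) has type A_n; here n = 4, so the Dynkin diagram is a chain of 4 nodes with single edges (A_4). Hence the type is A_4.

type A_4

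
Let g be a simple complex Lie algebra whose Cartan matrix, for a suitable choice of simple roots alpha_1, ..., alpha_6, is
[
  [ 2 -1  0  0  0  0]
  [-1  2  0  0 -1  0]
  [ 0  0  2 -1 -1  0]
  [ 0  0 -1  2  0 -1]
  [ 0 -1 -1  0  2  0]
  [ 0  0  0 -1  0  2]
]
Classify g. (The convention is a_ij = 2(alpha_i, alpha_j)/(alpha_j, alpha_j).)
The matrix has rank 6 with 2's on the diagonal. Reading the off-diagonal entries as Dynkin edges (a single edge where a_ij = a_ji = -1; a double or triple edge where a_ij * a_ji = 2 or 3), the diagram is a chain of 6 nodes with single edges (A_6). One simple-root ordering that puts it in standard form is (alpha_1, alpha_2, alpha_5, alpha_3, alpha_4, alpha_6). So the algebra is type A_6, i.e. sl(7).

A_6 (sl(7))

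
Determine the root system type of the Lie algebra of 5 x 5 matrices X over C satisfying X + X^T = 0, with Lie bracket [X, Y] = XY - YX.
This is so(5) with 5 odd, which has dimension 5(5-1)/2 = 10 and rank (5-1)/2 = 2. In the classification of classical Lie algebras, the orthogonal algebra so(2n+1) in an odd number of variables has type B_n; here n = 2, so the Dynkin diagram is a chain of 2 nodes with a double edge at one end; the terminal node there is the unique short simple root (B_2). Hence the type is B_2.

B2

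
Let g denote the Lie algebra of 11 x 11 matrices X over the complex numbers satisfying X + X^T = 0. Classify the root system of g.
This is so(11) with 11 odd, which has dimension 11(11-1)/2 = 55 and rank (11-1)/2 = 5. In the classification of classical Lie algebras, the orthogonal algebra so(2n+1) in an odd number of variables has type B_n; here n = 5, so the Dynkin diagram is a chain of 5 nodes with a double edge at one end; the terminal node there is the unique short simple root (B_5). Hence the type is B_5.

B5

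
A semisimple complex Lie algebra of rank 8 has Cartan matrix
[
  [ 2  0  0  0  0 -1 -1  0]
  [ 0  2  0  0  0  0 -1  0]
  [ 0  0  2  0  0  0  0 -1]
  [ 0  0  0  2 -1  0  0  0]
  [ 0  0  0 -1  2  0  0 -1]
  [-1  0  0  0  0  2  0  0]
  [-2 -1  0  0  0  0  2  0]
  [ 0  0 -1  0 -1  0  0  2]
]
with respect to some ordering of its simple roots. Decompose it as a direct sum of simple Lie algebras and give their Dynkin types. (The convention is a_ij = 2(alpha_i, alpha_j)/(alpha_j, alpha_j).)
The diagram associated to this matrix has two connected components: the simple roots {alpha_3, alpha_4, alpha_5, alpha_8} form a chain of 4 nodes with single edges (A_4), and {alpha_1, alpha_2, alpha_6, alpha_7} form a chain of 4 nodes with a double edge between the middle two (F_4). A semisimple Lie algebra decomposes uniquely as the direct sum of simple ideals, one per connected component of its Dynkin diagram, so g ≅ A_4 ⊕ F_4 (dimension 24 + 52 = 76).

A_4 + F_4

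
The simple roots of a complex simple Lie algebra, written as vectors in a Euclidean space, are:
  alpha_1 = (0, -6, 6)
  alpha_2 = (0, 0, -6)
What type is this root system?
B_2

Compute the Cartan integers a_ij = 2(alpha_i, alpha_j)/(alpha_j, alpha_j); the resulting 2x2 Cartan matrix is
[[2, -2], [-1, 2]].
The roots have two lengths (squared-length ratio 2:1); the short ones are alpha_{2}. The associated Dynkin diagram is a chain of 2 nodes with a double edge at one end; the terminal node there is the unique short simple root (B_2), so the type is B_2 (the algebra so(5)).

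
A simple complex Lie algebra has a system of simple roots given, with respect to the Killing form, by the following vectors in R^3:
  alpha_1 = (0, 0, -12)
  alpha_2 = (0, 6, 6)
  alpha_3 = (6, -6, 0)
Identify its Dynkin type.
type C_3

Compute the Cartan integers a_ij = 2(alpha_i, alpha_j)/(alpha_j, alpha_j); the resulting 3x3 Cartan matrix is
[[2, -2, 0], [-1, 2, -1], [0, -1, 2]].
The roots have two lengths (squared-length ratio 2:1); the short ones are alpha_{2,3}. The associated Dynkin diagram is a chain of 3 nodes with a double edge at one end; the terminal node there is the unique long simple root (C_3), so the type is C_3 (the algebra sp(6)).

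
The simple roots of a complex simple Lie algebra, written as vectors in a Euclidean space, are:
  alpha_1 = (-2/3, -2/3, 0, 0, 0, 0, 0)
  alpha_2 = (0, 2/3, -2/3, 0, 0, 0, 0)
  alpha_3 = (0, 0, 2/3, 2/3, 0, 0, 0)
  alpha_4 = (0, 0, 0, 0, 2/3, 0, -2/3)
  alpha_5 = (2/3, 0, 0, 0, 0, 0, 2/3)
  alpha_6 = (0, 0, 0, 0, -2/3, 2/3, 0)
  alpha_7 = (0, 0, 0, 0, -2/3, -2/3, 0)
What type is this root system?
D_7 (so(14))

Compute the Cartan integers a_ij = 2(alpha_i, alpha_j)/(alpha_j, alpha_j); the resulting 7x7 Cartan matrix is
[[2, -1, 0, 0, -1, 0, 0], [-1, 2, -1, 0, 0, 0, 0], [0, -1, 2, 0, 0, 0, 0], [0, 0, 0, 2, -1, -1, -1], [-1, 0, 0, -1, 2, 0, 0], [0, 0, 0, -1, 0, 2, 0], [0, 0, 0, -1, 0, 0, 2]].
All simple roots have the same length, so the diagram is simply laced. The associated Dynkin diagram is a chain of 5 nodes with a fork of two nodes at one end (D_7), so the type is D_7 (the algebra so(14)).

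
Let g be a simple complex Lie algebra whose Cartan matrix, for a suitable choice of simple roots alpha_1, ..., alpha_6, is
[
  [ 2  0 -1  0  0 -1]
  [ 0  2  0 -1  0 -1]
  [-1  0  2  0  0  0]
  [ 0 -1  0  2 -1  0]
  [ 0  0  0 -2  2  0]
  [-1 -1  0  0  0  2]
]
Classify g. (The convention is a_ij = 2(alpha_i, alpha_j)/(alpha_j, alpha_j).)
type C_6

The matrix has rank 6 with 2's on the diagonal. Reading the off-diagonal entries as Dynkin edges (a single edge where a_ij = a_ji = -1; a double or triple edge where a_ij * a_ji = 2 or 3), the diagram is a chain of 6 nodes with a double edge at one end; the terminal node there is the unique long simple root (C_6). One simple-root ordering that puts it in standard form is (alpha_3, alpha_1, alpha_6, alpha_2, alpha_4, alpha_5). So the algebra is type C_6, i.e. sp(12).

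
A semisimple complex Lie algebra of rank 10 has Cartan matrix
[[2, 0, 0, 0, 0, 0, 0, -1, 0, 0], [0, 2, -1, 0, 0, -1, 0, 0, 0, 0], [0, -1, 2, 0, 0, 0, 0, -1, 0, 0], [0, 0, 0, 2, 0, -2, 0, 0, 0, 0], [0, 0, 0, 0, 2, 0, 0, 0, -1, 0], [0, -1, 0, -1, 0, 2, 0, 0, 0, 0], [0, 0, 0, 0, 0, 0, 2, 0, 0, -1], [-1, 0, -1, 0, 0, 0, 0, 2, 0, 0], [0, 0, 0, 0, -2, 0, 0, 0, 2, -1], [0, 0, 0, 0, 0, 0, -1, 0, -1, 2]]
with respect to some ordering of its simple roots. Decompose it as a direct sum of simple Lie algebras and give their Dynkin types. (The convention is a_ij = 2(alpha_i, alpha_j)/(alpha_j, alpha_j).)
B4 + C6

The diagram associated to this matrix has two connected components: the simple roots {alpha_5, alpha_7, alpha_9, alpha_10} form a chain of 4 nodes with a double edge at one end; the terminal node there is the unique short simple root (B_4), and {alpha_1, alpha_2, alpha_3, alpha_4, alpha_6, alpha_8} form a chain of 6 nodes with a double edge at one end; the terminal node there is the unique long simple root (C_6). A semisimple Lie algebra decomposes uniquely as the direct sum of simple ideals, one per connected component of its Dynkin diagram, so g ≅ B_4 ⊕ C_6 (dimension 36 + 78 = 114).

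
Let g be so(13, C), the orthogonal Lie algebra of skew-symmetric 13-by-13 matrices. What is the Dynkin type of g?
B6

This is so(13) with 13 odd, which has dimension 13(13-1)/2 = 78 and rank (13-1)/2 = 6. In the classification of classical Lie algebras, the orthogonal algebra so(2n+1) in an odd number of variables has type B_n; here n = 6, so the Dynkin diagram is a chain of 6 nodes with a double edge at one end; the terminal node there is the unique short simple root (B_6). Hence the type is B_6.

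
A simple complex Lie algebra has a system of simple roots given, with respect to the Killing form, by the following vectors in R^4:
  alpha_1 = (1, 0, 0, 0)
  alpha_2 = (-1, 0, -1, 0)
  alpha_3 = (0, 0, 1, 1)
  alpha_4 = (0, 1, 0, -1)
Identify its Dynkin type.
Compute the Cartan integers a_ij = 2(alpha_i, alpha_j)/(alpha_j, alpha_j); the resulting 4x4 Cartan matrix is
[[2, -1, 0, 0], [-2, 2, -1, 0], [0, -1, 2, -1], [0, 0, -1, 2]].
The roots have two lengths (squared-length ratio 2:1); the short ones are alpha_{1}. The associated Dynkin diagram is a chain of 4 nodes with a double edge at one end; the terminal node there is the unique short simple root (B_4), so the type is B_4 (the algebra so(9)).

B_4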